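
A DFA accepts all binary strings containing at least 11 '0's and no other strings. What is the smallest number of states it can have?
By Myhill–Nerode, count the distinguishable equivalence classes: 12 classes — having seen 0, 1, …, 10, or ≥11 copies of '0'; any two classes i < j (j ≤ 11) are distinguished by the string 0^(11−j), which takes class j to 11 copies (accepted) but leaves class i below 11 (rejected).
12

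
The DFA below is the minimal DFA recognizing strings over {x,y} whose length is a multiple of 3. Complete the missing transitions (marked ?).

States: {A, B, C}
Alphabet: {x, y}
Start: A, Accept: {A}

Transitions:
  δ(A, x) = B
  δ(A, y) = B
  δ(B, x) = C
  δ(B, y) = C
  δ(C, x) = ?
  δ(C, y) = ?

From the language and accept set, identify what each state tracks — A: length ≡ 0 (mod 3); B: length ≡ 1 (mod 3); C: length ≡ 2 (mod 3).
Each missing δ(q, a) is the state matching the new tracked value after reading a.
δ(C, x) = A; δ(C, y) = A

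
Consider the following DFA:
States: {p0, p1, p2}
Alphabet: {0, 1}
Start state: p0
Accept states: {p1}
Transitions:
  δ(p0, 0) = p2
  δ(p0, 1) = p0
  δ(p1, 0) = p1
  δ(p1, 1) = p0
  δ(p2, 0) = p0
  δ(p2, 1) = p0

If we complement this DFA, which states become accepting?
Complement accept states = All states \ Original accept states
= {p0, p1, p2} \ {p1}
{p0, p2}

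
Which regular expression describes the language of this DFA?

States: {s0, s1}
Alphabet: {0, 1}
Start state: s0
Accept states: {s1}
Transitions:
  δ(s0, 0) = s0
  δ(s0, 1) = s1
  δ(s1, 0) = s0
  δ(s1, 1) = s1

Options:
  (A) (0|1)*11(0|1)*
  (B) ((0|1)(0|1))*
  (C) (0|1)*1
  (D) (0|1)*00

Check each option against the DFA on short strings; one disagreement eliminates an option:
  (A) (0|1)*11(0|1)*: on '1' the DFA goes s0 → s1 and accepts (s1 ∈ Accept), but the regex does not match it → eliminate
  (B) ((0|1)(0|1))*: on ε the DFA stays in s0 and rejects (s0 ∉ Accept), but the regex matches it → eliminate
  (C) (0|1)*1: agrees with the DFA on every string of length ≤ 6
  (D) (0|1)*00: on '1' the DFA goes s0 → s1 and accepts (s1 ∈ Accept), but the regex does not match it → eliminate
Only (C) is consistent with the DFA.
(C) (0|1)*1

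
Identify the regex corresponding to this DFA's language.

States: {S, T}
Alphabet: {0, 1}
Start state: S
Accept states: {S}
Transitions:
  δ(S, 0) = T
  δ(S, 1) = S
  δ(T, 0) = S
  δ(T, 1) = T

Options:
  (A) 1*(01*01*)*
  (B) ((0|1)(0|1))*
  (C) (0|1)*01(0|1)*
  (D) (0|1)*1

Check each option against the DFA on short strings; one disagreement eliminates an option:
  (A) 1*(01*01*)*: agrees with the DFA on every string of length ≤ 6
  (B) ((0|1)(0|1))*: on '1' the DFA goes S → S and accepts (S ∈ Accept), but the regex does not match it → eliminate
  (C) (0|1)*01(0|1)*: on ε the DFA stays in S and accepts (S ∈ Accept), but the regex does not match it → eliminate
  (D) (0|1)*1: on ε the DFA stays in S and accepts (S ∈ Accept), but the regex does not match it → eliminate
Only (A) is consistent with the DFA.
(A) 1*(01*01*)*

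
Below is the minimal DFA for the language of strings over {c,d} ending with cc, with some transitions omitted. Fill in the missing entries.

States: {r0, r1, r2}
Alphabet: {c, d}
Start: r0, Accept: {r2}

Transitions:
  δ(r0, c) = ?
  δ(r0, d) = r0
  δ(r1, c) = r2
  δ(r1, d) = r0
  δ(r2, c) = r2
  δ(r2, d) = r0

From the language and accept set, identify what each state tracks — r0: last symbol not c; r1: one trailing c; r2: two trailing c's.
Each missing δ(q, a) is the state matching the new tracked value after reading a.
δ(r0, c) = r1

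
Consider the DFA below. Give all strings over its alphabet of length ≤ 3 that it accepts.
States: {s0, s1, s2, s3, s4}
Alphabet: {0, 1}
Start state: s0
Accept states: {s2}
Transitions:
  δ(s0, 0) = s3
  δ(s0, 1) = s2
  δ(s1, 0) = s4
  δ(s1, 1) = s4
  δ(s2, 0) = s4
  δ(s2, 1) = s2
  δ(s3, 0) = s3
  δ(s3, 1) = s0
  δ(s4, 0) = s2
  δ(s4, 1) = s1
1, 11, 011, 100, 111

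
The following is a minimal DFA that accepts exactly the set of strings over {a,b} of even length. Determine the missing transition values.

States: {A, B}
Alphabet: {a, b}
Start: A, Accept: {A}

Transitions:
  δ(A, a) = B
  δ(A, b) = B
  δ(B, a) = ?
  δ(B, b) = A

From the language and accept set, identify what each state tracks — A: even length so far; B: odd length so far.
Each missing δ(q, a) is the state matching the new tracked value after reading a.
δ(B, a) = A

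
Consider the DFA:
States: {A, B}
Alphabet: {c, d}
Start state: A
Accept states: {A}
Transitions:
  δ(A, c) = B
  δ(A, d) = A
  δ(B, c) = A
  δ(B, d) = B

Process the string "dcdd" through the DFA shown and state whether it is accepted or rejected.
Processing string "dcdd":
  A --d--> A
  A --c--> B
  B --d--> B
  B --d--> B
Final state: B
Accept states: {A}
No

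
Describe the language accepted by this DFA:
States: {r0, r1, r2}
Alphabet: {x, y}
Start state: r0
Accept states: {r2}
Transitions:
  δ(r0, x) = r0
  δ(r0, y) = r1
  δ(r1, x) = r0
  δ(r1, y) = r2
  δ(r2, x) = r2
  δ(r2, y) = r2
Testing a few strings:
  'yyx' → accept
  'xyyx' → accept
  'xxx' → reject
  'yxyy' → accept
State roles: r0=no progress toward yy; r1=one trailing y; r2=substring yy seen
All strings over {x,y} containing the substring yy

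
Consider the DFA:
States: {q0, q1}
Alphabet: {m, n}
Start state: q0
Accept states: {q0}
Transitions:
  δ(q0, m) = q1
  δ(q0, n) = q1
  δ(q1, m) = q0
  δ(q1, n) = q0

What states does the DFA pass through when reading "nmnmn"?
read 'n': q0 → q1
  read 'm': q1 → q0
  read 'n': q0 → q1
  read 'm': q1 → q0
  read 'n': q0 → q1
q0 -> q1 -> q0 -> q1 -> q0 -> q1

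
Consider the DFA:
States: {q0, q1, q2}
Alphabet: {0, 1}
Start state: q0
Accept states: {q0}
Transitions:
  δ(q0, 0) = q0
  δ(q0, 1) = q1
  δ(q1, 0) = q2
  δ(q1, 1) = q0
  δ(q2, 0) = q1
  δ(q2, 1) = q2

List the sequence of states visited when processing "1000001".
read '1': q0 → q1
  read '0': q1 → q2
  read '0': q2 → q1
  read '0': q1 → q2
  read '0': q2 → q1
  read '0': q1 → q2
  read '1': q2 → q2
q0 -> q1 -> q2 -> q1 -> q2 -> q1 -> q2 -> q2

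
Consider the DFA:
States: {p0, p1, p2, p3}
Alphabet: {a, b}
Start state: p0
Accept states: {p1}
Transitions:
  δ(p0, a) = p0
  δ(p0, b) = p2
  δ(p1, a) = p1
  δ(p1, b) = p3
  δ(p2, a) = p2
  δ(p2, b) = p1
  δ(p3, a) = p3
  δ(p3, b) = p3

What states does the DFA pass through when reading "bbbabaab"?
read 'b': p0 → p2
  read 'b': p2 → p1
  read 'b': p1 → p3
  read 'a': p3 → p3
  read 'b': p3 → p3
  read 'a': p3 → p3
  read 'a': p3 → p3
  read 'b': p3 → p3
p0 -> p2 -> p1 -> p3 -> p3 -> p3 -> p3 -> p3 -> p3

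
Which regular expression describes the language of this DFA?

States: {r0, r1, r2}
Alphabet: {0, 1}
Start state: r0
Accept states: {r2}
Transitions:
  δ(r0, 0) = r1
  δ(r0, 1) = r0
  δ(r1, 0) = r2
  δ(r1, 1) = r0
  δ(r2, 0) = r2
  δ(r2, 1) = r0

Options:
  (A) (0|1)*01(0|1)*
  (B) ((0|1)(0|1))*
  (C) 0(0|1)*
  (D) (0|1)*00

Check each option against the DFA on short strings; one disagreement eliminates an option:
  (A) (0|1)*01(0|1)*: on '00' the DFA goes r0 → r1 → r2 and accepts (r2 ∈ Accept), but the regex does not match it → eliminate
  (B) ((0|1)(0|1))*: on ε the DFA stays in r0 and rejects (r0 ∉ Accept), but the regex matches it → eliminate
  (C) 0(0|1)*: on '0' the DFA goes r0 → r1 and rejects (r1 ∉ Accept), but the regex matches it → eliminate
  (D) (0|1)*00: agrees with the DFA on every string of length ≤ 6
Only (D) is consistent with the DFA.
(D) (0|1)*00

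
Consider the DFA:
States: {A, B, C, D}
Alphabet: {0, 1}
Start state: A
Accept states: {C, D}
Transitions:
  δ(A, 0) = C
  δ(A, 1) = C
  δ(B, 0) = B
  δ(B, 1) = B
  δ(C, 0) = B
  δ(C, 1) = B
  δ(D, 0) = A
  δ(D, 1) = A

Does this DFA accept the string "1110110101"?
Processing string "1110110101":
  A --1--> C
  C --1--> B
  B --1--> B
  B --0--> B
  B --1--> B
  B --1--> B
  B --0--> B
  B --1--> B
  B --0--> B
  B --1--> B
Final state: B
Accept states: {C, D}
No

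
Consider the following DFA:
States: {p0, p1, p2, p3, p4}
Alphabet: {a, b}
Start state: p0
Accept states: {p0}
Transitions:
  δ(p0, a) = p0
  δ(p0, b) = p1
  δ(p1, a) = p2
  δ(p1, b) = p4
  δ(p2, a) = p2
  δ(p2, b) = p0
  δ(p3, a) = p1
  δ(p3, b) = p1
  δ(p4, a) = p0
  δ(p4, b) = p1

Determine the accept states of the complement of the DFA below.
Complement accept states = All states \ Original accept states
= {p0, p1, p2, p3, p4} \ {p0}
{p1, p2, p3, p4}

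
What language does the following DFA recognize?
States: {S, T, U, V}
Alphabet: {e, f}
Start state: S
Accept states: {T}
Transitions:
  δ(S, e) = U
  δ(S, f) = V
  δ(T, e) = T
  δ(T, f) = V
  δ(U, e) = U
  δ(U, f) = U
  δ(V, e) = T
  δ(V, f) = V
Testing a few strings:
  'eef' → reject
  'fffe' → accept
  'eeff' → reject
  'eff' → reject
State roles: S=no input read; T=started with f, last symbol e; U=started with e (dead); V=started with f, last symbol f
All strings over {e,f} that start with f and end with e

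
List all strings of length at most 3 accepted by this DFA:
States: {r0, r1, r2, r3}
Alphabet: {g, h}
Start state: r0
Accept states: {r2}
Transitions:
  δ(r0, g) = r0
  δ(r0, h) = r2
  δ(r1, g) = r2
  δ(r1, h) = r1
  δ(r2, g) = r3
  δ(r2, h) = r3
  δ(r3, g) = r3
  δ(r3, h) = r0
h, gh, ggh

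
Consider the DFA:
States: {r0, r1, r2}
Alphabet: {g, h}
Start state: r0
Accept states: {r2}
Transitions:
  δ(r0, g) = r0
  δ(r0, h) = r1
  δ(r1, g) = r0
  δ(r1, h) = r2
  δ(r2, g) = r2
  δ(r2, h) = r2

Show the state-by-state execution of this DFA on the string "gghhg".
read 'g': r0 → r0
  read 'g': r0 → r0
  read 'h': r0 → r1
  read 'h': r1 → r2
  read 'g': r2 → r2
r0 -> r0 -> r0 -> r1 -> r2 -> r2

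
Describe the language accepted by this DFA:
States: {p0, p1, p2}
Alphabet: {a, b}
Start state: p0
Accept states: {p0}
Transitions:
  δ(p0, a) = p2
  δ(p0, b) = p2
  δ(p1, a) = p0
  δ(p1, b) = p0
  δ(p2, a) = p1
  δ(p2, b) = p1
Testing a few strings:
  'ab' → reject
  'b' → reject
  'bba' → accept
  'aaaa' → reject
State roles: p0=length ≡ 0 (mod 3); p1=length ≡ 2 (mod 3); p2=length ≡ 1 (mod 3)
All strings over {a,b} whose length is a multiple of 3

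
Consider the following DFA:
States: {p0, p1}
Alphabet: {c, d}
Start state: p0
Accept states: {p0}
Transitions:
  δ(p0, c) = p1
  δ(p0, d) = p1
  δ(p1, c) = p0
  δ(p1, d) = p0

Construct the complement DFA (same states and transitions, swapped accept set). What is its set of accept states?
Complement accept states = All states \ Original accept states
= {p0, p1} \ {p0}
{p1}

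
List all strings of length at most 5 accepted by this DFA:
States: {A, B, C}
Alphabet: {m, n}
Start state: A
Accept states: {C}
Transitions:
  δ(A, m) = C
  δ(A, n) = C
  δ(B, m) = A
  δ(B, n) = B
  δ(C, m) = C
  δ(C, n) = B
m, n, mm, nm, mmm, nmm, mmmm, mnmm, mnmn, nmmm, nnmm, nnmn, mmmmm, mmnmm, mmnmn, mnmmm, mnmnm, mnnmm, mnnmn, nmmmm, nmnmm, nmnmn, nnmmm, nnmnm, nnnmm, nnnmn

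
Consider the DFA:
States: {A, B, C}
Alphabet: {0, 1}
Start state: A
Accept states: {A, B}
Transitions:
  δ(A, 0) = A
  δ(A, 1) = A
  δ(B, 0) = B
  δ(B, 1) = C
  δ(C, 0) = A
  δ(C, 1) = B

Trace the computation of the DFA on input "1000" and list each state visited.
read '1': A → A
  read '0': A → A
  read '0': A → A
  read '0': A → A
A -> A -> A -> A -> A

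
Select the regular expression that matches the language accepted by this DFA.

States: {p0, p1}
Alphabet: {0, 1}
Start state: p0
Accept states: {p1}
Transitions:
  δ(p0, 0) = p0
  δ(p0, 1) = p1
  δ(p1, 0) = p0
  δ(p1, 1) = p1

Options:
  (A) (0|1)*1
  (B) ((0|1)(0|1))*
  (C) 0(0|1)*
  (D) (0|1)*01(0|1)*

Check each option against the DFA on short strings; one disagreement eliminates an option:
  (A) (0|1)*1: agrees with the DFA on every string of length ≤ 6
  (B) ((0|1)(0|1))*: on ε the DFA stays in p0 and rejects (p0 ∉ Accept), but the regex matches it → eliminate
  (C) 0(0|1)*: on '0' the DFA goes p0 → p0 and rejects (p0 ∉ Accept), but the regex matches it → eliminate
  (D) (0|1)*01(0|1)*: on '1' the DFA goes p0 → p1 and accepts (p1 ∈ Accept), but the regex does not match it → eliminate
Only (A) is consistent with the DFA.
(A) (0|1)*1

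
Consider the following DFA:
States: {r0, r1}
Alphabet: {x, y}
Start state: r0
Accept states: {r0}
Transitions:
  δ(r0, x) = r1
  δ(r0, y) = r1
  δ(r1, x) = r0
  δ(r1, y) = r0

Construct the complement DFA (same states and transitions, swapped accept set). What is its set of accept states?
Complement accept states = All states \ Original accept states
= {r0, r1} \ {r0}
{r1}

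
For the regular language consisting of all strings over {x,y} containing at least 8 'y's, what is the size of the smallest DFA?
By Myhill–Nerode, count the distinguishable equivalence classes: 9 classes — having seen 0, 1, …, 7, or ≥8 copies of 'y'; any two classes i < j (j ≤ 8) are distinguished by the string y^(8−j), which takes class j to 8 copies (accepted) but leaves class i below 8 (rejected).
9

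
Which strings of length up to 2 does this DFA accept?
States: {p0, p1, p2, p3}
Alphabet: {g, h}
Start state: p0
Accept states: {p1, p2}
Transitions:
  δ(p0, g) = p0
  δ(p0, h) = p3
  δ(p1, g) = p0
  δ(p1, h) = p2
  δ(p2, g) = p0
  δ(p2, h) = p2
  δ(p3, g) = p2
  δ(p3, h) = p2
hg, hh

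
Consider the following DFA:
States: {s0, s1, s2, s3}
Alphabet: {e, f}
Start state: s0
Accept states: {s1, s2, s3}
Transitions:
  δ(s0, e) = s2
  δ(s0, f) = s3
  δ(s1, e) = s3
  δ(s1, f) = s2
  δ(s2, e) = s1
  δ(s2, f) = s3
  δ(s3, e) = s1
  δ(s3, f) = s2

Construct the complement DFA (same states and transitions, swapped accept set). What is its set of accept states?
Complement accept states = All states \ Original accept states
= {s0, s1, s2, s3} \ {s1, s2, s3}
{s0}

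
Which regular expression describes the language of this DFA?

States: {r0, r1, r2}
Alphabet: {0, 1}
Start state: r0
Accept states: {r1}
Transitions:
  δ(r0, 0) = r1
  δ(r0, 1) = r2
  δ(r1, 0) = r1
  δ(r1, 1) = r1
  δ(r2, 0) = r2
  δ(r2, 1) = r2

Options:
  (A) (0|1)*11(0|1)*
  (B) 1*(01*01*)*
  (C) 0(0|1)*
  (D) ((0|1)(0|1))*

Check each option against the DFA on short strings; one disagreement eliminates an option:
  (A) (0|1)*11(0|1)*: on '0' the DFA goes r0 → r1 and accepts (r1 ∈ Accept), but the regex does not match it → eliminate
  (B) 1*(01*01*)*: on ε the DFA stays in r0 and rejects (r0 ∉ Accept), but the regex matches it → eliminate
  (C) 0(0|1)*: agrees with the DFA on every string of length ≤ 6
  (D) ((0|1)(0|1))*: on ε the DFA stays in r0 and rejects (r0 ∉ Accept), but the regex matches it → eliminate
Only (C) is consistent with the DFA.
(C) 0(0|1)*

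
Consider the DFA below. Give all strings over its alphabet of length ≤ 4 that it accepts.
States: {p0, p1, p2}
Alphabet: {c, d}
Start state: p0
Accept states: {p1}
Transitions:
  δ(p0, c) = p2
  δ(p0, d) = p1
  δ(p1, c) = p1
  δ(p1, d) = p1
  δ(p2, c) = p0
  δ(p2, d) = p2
d, dc, dd, ccd, dcc, dcd, ddc, ddd, ccdc, ccdd, cdcd, dccc, dccd, dcdc, dcdd, ddcc, ddcd, dddc, dddd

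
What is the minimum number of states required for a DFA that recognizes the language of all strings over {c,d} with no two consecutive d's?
By Myhill–Nerode, count the distinguishable equivalence classes: three classes — safe with last≠d / safe with last=d / dd seen (dead).
3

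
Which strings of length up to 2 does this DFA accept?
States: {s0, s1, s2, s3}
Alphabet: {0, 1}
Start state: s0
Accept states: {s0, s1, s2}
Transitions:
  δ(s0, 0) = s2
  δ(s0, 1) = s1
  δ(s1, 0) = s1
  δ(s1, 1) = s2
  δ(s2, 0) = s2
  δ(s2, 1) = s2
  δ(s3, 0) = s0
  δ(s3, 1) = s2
ε, 0, 1, 00, 01, 10, 11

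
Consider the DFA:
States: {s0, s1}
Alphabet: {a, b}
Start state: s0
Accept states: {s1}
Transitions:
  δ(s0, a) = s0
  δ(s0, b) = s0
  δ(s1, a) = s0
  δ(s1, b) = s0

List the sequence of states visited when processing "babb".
read 'b': s0 → s0
  read 'a': s0 → s0
  read 'b': s0 → s0
  read 'b': s0 → s0
s0 -> s0 -> s0 -> s0 -> s0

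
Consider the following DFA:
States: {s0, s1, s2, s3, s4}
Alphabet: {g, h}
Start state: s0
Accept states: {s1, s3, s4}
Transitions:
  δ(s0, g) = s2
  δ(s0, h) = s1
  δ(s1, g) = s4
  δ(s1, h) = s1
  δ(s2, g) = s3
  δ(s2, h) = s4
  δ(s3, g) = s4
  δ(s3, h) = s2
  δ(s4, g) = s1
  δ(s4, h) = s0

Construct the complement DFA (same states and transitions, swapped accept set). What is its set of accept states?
Complement accept states = All states \ Original accept states
= {s0, s1, s2, s3, s4} \ {s1, s3, s4}
{s0, s2}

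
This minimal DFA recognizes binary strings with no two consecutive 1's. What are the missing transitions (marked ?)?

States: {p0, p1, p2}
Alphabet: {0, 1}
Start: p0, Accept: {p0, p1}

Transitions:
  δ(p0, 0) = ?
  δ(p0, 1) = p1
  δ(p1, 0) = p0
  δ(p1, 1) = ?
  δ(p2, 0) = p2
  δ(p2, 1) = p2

From the language and accept set, identify what each state tracks — p0: last symbol not 1 (ok); p1: last symbol 1 (ok); p2: saw 11 (dead).
Each missing δ(q, a) is the state matching the new tracked value after reading a.
δ(p0, 0) = p0; δ(p1, 1) = p2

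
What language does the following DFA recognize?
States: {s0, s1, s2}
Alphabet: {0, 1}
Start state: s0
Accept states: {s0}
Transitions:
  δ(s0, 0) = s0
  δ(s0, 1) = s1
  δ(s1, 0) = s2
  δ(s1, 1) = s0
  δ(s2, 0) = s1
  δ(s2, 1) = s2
Testing a few strings:
  '110' → accept
  '00' → accept
  '1' → reject
  '0' → accept
State roles: s0=value ≡ 0 (mod 3); s1=value ≡ 1 (mod 3); s2=value ≡ 2 (mod 3)
All binary strings representing a multiple of 3 (read in base 2; leading zeros allowed and ε counts as 0)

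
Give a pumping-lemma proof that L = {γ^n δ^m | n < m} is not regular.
Assume L is regular with pumping length p. Idea: pumping up the γ-block makes the γ-count reach the δ-count.
Choose s = γ^p δ^(p+1) ∈ L. By the pumping lemma, s = xyz with |xy| ≤ p, |y| > 0, so y = γ^k with k ≥ 1. Then xy²z = γ^(p+k) δ^(p+1). Since p+k ≥ p+1, the number of γ's is no longer strictly less than the number of δ's, so xy²z ∉ L.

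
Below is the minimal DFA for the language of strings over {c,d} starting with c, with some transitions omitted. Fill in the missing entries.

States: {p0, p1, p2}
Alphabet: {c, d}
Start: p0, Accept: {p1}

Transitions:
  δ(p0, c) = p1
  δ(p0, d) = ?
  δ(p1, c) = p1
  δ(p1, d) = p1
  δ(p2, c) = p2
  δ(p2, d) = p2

From the language and accept set, identify what each state tracks — p0: no input read; p1: started with c; p2: started with d (dead).
Each missing δ(q, a) is the state matching the new tracked value after reading a.
δ(p0, d) = p2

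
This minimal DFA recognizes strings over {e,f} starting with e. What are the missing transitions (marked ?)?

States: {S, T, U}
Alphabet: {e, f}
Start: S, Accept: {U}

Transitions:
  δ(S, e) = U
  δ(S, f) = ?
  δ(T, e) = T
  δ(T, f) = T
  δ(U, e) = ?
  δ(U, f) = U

From the language and accept set, identify what each state tracks — S: no input read; T: started with f (dead); U: started with e.
Each missing δ(q, a) is the state matching the new tracked value after reading a.
δ(S, f) = T; δ(U, e) = U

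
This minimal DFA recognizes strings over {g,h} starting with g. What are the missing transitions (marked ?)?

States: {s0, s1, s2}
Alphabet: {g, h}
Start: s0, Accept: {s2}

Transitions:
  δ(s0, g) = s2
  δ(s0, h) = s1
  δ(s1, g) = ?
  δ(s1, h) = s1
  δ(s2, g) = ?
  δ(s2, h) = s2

From the language and accept set, identify what each state tracks — s0: no input read; s1: started with h (dead); s2: started with g.
Each missing δ(q, a) is the state matching the new tracked value after reading a.
δ(s1, g) = s1; δ(s2, g) = s2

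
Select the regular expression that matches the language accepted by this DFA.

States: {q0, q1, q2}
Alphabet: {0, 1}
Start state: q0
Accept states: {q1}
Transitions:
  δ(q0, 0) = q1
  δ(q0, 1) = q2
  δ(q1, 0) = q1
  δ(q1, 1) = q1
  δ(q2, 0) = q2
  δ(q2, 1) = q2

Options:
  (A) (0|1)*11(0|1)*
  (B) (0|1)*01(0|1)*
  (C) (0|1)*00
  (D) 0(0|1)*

Check each option against the DFA on short strings; one disagreement eliminates an option:
  (A) (0|1)*11(0|1)*: on '0' the DFA goes q0 → q1 and accepts (q1 ∈ Accept), but the regex does not match it → eliminate
  (B) (0|1)*01(0|1)*: on '0' the DFA goes q0 → q1 and accepts (q1 ∈ Accept), but the regex does not match it → eliminate
  (C) (0|1)*00: on '0' the DFA goes q0 → q1 and accepts (q1 ∈ Accept), but the regex does not match it → eliminate
  (D) 0(0|1)*: agrees with the DFA on every string of length ≤ 6
Only (D) is consistent with the DFA.
(D) 0(0|1)*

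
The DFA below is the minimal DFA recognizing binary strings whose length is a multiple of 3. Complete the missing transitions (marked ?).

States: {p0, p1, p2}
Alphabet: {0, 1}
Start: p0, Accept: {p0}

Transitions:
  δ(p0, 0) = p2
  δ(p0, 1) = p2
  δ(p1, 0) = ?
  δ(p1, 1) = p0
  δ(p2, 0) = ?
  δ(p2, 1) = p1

From the language and accept set, identify what each state tracks — p0: length ≡ 0 (mod 3); p1: length ≡ 2 (mod 3); p2: length ≡ 1 (mod 3).
Each missing δ(q, a) is the state matching the new tracked value after reading a.
δ(p1, 0) = p0; δ(p2, 0) = p1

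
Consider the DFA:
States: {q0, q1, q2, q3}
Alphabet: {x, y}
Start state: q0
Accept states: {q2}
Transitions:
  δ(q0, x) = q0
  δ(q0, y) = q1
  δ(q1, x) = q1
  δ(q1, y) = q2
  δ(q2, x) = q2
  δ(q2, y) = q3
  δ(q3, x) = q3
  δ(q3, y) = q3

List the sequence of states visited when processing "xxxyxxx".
read 'x': q0 → q0
  read 'x': q0 → q0
  read 'x': q0 → q0
  read 'y': q0 → q1
  read 'x': q1 → q1
  read 'x': q1 → q1
  read 'x': q1 → q1
q0 -> q0 -> q0 -> q0 -> q1 -> q1 -> q1 -> q1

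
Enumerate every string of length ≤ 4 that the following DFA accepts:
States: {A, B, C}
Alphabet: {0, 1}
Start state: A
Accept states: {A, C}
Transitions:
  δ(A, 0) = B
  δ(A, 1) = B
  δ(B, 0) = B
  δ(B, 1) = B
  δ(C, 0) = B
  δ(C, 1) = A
ε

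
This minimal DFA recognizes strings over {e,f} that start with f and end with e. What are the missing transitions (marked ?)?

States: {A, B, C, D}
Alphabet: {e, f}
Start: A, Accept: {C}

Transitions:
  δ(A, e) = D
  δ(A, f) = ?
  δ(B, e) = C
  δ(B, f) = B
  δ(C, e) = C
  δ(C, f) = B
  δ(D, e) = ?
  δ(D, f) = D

From the language and accept set, identify what each state tracks — A: no input read; B: started with f, last symbol f; C: started with f, last symbol e; D: started with e (dead).
Each missing δ(q, a) is the state matching the new tracked value after reading a.
δ(A, f) = B; δ(D, e) = D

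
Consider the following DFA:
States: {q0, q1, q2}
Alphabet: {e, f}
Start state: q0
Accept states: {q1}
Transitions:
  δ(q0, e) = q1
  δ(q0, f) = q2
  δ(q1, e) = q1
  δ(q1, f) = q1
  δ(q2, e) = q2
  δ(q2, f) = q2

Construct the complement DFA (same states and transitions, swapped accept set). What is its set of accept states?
Complement accept states = All states \ Original accept states
= {q0, q1, q2} \ {q1}
{q0, q2}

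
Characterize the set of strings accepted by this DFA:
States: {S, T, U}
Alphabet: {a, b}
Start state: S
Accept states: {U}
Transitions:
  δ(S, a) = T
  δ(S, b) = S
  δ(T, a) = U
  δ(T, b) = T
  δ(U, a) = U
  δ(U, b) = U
Testing a few strings:
  'b' → reject
  'a' → reject
  'aa' → accept
  'ba' → reject
State roles: S=zero a's seen; T=one a seen; U=≥ two a's seen
All strings over {a,b} containing at least two a's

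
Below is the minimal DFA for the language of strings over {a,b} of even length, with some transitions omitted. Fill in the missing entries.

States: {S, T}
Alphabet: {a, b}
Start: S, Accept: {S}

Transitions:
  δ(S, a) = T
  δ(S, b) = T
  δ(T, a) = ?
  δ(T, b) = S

From the language and accept set, identify what each state tracks — S: even length so far; T: odd length so far.
Each missing δ(q, a) is the state matching the new tracked value after reading a.
δ(T, a) = S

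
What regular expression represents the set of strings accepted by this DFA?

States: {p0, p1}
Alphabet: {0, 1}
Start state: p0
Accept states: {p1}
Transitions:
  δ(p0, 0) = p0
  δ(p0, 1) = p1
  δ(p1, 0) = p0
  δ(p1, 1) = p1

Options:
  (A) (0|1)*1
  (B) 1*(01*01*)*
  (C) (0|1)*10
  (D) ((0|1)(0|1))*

Check each option against the DFA on short strings; one disagreement eliminates an option:
  (A) (0|1)*1: agrees with the DFA on every string of length ≤ 6
  (B) 1*(01*01*)*: on ε the DFA stays in p0 and rejects (p0 ∉ Accept), but the regex matches it → eliminate
  (C) (0|1)*10: on '1' the DFA goes p0 → p1 and accepts (p1 ∈ Accept), but the regex does not match it → eliminate
  (D) ((0|1)(0|1))*: on ε the DFA stays in p0 and rejects (p0 ∉ Accept), but the regex matches it → eliminate
Only (A) is consistent with the DFA.
(A) (0|1)*1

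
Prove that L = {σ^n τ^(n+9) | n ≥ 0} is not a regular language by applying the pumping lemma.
Assume L is regular with pumping length p. Idea: pumping the σ-block breaks the fixed offset of 9.
Choose s = σ^p τ^(p+9) ∈ L. By the pumping lemma, s = xyz with |xy| ≤ p, |y| > 0, so y = σ^k with k ≥ 1. Then xy²z = σ^(p+k) τ^(p+9). For this to be in L we would need p+9 = (p+k)+9, i.e. k = 0, contradicting k ≥ 1. So xy²z ∉ L.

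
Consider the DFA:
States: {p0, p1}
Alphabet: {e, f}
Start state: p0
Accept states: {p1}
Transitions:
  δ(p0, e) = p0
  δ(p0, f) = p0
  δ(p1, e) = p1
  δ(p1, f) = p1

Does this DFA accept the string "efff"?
Processing string "efff":
  p0 --e--> p0
  p0 --f--> p0
  p0 --f--> p0
  p0 --f--> p0
Final state: p0
Accept states: {p1}
No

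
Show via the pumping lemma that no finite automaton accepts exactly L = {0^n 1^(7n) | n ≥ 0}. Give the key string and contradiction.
Assume L is regular with pumping length p. Idea: pumping the 0-block breaks the 1:7 ratio.
Choose s = 0^p 1^(7p) (length 8p ≥ p). By the pumping lemma, s = xyz with |xy| ≤ p, |y| > 0, so y = 0^k with k ≥ 1. Then xy²z = 0^(p+k) 1^(7p). For this to be in L we would need 7p = 7(p+k), i.e. 7k = 0, contradicting k ≥ 1. So xy²z ∉ L.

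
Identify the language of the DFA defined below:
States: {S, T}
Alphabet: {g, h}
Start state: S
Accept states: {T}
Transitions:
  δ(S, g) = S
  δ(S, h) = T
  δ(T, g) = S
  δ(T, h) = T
Testing a few strings:
  'g' → reject
  'ggg' → reject
  'h' → accept
  'ggh' → accept
State roles: S=last symbol not h; T=last symbol is h
All strings over {g,h} ending with h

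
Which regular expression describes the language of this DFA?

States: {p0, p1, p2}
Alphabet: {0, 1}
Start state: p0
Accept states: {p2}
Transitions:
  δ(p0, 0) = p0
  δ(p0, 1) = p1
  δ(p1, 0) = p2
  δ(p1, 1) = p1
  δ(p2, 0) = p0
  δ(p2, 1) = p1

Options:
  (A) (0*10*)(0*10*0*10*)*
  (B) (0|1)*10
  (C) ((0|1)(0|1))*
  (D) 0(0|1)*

Check each option against the DFA on short strings; one disagreement eliminates an option:
  (A) (0*10*)(0*10*0*10*)*: on '1' the DFA goes p0 → p1 and rejects (p1 ∉ Accept), but the regex matches it → eliminate
  (B) (0|1)*10: agrees with the DFA on every string of length ≤ 6
  (C) ((0|1)(0|1))*: on ε the DFA stays in p0 and rejects (p0 ∉ Accept), but the regex matches it → eliminate
  (D) 0(0|1)*: on '0' the DFA goes p0 → p0 and rejects (p0 ∉ Accept), but the regex matches it → eliminate
Only (B) is consistent with the DFA.
(B) (0|1)*10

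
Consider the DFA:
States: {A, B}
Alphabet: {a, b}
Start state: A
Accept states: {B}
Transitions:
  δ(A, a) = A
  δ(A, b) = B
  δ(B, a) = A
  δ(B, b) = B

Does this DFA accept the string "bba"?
Processing string "bba":
  A --b--> B
  B --b--> B
  B --a--> A
Final state: A
Accept states: {B}
No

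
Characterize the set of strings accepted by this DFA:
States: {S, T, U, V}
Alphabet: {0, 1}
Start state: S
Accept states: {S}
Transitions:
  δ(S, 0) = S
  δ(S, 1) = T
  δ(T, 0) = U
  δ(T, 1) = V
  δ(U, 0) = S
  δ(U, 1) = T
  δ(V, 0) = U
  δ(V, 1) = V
Testing a few strings:
  '1' → reject
  '0' → accept
  '1111' → reject
  '111' → reject
State roles: S=value ≡ 0 (mod 4); T=value ≡ 1 (mod 4); U=value ≡ 2 (mod 4); V=value ≡ 3 (mod 4)
All binary strings representing a multiple of 4 (read in base 2; leading zeros allowed and ε counts as 0)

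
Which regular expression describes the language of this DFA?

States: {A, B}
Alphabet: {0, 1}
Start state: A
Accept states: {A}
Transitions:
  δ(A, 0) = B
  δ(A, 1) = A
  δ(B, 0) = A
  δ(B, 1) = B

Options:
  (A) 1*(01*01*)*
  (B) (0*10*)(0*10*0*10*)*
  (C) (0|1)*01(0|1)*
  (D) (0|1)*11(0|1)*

Check each option against the DFA on short strings; one disagreement eliminates an option:
  (A) 1*(01*01*)*: agrees with the DFA on every string of length ≤ 6
  (B) (0*10*)(0*10*0*10*)*: on ε the DFA stays in A and accepts (A ∈ Accept), but the regex does not match it → eliminate
  (C) (0|1)*01(0|1)*: on ε the DFA stays in A and accepts (A ∈ Accept), but the regex does not match it → eliminate
  (D) (0|1)*11(0|1)*: on ε the DFA stays in A and accepts (A ∈ Accept), but the regex does not match it → eliminate
Only (A) is consistent with the DFA.
(A) 1*(01*01*)*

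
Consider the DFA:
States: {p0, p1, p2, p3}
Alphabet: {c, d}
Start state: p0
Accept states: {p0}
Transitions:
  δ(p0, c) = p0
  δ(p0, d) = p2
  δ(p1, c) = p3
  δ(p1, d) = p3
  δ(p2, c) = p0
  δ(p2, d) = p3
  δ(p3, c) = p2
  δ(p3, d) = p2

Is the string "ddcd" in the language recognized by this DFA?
Processing string "ddcd":
  p0 --d--> p2
  p2 --d--> p3
  p3 --c--> p2
  p2 --d--> p3
Final state: p3
Accept states: {p0}
No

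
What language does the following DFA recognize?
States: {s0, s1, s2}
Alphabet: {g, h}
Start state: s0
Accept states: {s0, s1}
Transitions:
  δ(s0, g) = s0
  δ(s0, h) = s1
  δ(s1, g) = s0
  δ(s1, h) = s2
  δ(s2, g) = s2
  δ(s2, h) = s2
Testing a few strings:
  'ggh' → accept
  'gg' → accept
  'g' → accept
  'hggh' → accept
State roles: s0=last symbol not h (ok); s1=last symbol h (ok); s2=saw hh (dead)
All strings over {g,h} with no two consecutive h's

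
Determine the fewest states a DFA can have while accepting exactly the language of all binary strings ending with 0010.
By Myhill–Nerode, count the distinguishable equivalence classes: 5 classes — one per longest suffix of the input that is a prefix of '0010' (lengths 0 through 4); only the length-4 class is accepting.
5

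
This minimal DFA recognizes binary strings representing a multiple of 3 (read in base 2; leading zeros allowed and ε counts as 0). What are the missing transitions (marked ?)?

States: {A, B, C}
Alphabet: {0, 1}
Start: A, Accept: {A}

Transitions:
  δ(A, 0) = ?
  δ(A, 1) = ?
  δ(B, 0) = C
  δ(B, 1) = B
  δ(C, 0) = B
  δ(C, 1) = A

From the language and accept set, identify what each state tracks — A: value ≡ 0 (mod 3); B: value ≡ 2 (mod 3); C: value ≡ 1 (mod 3).
Each missing δ(q, a) is the state matching the new tracked value after reading a.
δ(A, 0) = A; δ(A, 1) = C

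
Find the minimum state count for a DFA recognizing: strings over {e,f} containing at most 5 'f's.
By Myhill–Nerode, count the distinguishable equivalence classes: 7 classes — having seen 0, 1, …, 5, or >5 copies of 'f'; counts 0 through 5 are accepting and >5 is dead.
7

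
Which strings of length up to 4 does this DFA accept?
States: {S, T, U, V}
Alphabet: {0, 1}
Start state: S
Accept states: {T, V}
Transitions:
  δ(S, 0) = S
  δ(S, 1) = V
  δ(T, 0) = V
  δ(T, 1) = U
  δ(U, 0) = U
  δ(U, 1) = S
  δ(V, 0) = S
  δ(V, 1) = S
1, 01, 001, 101, 111, 0001, 0101, 0111, 1001, 1101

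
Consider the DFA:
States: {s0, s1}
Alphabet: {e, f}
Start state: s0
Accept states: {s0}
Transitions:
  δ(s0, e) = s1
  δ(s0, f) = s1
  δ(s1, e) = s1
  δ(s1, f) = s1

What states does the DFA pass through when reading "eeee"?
read 'e': s0 → s1
  read 'e': s1 → s1
  read 'e': s1 → s1
  read 'e': s1 → s1
s0 -> s1 -> s1 -> s1 -> s1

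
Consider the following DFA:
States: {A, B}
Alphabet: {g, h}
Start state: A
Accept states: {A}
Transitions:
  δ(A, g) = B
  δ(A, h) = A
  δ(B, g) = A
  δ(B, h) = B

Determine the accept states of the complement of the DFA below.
Complement accept states = All states \ Original accept states
= {A, B} \ {A}
{B}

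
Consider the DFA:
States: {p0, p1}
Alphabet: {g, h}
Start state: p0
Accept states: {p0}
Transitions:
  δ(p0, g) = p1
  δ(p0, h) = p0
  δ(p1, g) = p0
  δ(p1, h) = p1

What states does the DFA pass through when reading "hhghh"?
read 'h': p0 → p0
  read 'h': p0 → p0
  read 'g': p0 → p1
  read 'h': p1 → p1
  read 'h': p1 → p1
p0 -> p0 -> p0 -> p1 -> p1 -> p1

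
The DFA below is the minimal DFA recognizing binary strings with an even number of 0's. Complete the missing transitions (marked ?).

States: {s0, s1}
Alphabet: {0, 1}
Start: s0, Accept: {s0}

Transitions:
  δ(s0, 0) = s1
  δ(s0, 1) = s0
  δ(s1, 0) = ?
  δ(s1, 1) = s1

From the language and accept set, identify what each state tracks — s0: even number of 0's so far; s1: odd number of 0's so far.
Each missing δ(q, a) is the state matching the new tracked value after reading a.
δ(s1, 0) = s0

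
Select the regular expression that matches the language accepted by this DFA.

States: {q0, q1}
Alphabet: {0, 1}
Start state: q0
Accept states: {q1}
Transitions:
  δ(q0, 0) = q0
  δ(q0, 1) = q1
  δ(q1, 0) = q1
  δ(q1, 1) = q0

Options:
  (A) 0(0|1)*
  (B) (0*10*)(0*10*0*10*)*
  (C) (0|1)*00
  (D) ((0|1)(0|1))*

Check each option against the DFA on short strings; one disagreement eliminates an option:
  (A) 0(0|1)*: on '0' the DFA goes q0 → q0 and rejects (q0 ∉ Accept), but the regex matches it → eliminate
  (B) (0*10*)(0*10*0*10*)*: agrees with the DFA on every string of length ≤ 6
  (C) (0|1)*00: on '1' the DFA goes q0 → q1 and accepts (q1 ∈ Accept), but the regex does not match it → eliminate
  (D) ((0|1)(0|1))*: on ε the DFA stays in q0 and rejects (q0 ∉ Accept), but the regex matches it → eliminate
Only (B) is consistent with the DFA.
(B) (0*10*)(0*10*0*10*)*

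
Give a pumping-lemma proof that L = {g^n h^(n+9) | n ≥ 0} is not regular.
Assume L is regular with pumping length p. Idea: pumping the g-block breaks the fixed offset of 9.
Choose s = g^p h^(p+9) ∈ L. By the pumping lemma, s = xyz with |xy| ≤ p, |y| > 0, so y = g^k with k ≥ 1. Then xy²z = g^(p+k) h^(p+9). For this to be in L we would need p+9 = (p+k)+9, i.e. k = 0, contradicting k ≥ 1. So xy²z ∉ L.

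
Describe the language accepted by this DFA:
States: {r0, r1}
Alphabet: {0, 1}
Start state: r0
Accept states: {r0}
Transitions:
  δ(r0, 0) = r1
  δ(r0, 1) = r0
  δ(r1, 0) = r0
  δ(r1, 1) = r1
Testing a few strings:
  '110' → reject
  '1' → accept
  '01' → reject
  '00' → accept
State roles: r0=even number of 0's so far; r1=odd number of 0's so far
All binary strings with an even number of 0's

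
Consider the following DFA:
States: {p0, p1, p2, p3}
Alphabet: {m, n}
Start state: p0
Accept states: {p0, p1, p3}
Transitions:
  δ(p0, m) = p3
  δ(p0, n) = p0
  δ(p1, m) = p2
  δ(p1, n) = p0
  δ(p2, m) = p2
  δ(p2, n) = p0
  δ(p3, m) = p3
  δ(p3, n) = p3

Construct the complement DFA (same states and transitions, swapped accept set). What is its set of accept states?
Complement accept states = All states \ Original accept states
= {p0, p1, p2, p3} \ {p0, p1, p3}
{p2}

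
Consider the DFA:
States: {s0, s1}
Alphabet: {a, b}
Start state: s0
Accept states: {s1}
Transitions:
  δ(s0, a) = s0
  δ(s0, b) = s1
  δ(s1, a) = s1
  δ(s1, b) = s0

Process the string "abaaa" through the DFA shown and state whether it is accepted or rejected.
Processing string "abaaa":
  s0 --a--> s0
  s0 --b--> s1
  s1 --a--> s1
  s1 --a--> s1
  s1 --a--> s1
Final state: s1
Accept states: {s1}
Yes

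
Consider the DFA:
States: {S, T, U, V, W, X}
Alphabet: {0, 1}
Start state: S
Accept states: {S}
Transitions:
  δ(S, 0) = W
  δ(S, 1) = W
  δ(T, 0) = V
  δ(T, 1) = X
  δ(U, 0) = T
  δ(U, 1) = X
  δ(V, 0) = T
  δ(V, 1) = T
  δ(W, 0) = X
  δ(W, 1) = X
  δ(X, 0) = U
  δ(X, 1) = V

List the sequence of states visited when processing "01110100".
read '0': S → W
  read '1': W → X
  read '1': X → V
  read '1': V → T
  read '0': T → V
  read '1': V → T
  read '0': T → V
  read '0': V → T
S -> W -> X -> V -> T -> V -> T -> V -> T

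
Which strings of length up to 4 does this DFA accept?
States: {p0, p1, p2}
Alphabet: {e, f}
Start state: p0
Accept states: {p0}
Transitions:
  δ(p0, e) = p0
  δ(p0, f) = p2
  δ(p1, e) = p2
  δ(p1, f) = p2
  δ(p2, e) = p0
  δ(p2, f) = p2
ε, e, ee, fe, eee, efe, fee, ffe, eeee, eefe, efee, effe, feee, fefe, ffee, fffe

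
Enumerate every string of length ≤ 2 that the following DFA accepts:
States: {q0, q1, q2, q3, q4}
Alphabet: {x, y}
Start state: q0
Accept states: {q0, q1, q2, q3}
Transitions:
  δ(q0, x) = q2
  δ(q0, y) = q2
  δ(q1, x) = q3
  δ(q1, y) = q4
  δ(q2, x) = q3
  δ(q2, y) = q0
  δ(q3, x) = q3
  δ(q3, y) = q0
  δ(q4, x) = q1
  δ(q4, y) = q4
ε, x, y, xx, xy, yx, yy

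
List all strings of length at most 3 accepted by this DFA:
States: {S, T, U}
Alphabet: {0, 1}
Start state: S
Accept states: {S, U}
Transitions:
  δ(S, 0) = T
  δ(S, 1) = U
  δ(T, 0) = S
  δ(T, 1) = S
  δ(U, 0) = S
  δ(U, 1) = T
ε, 1, 00, 01, 10, 001, 011, 101, 110, 111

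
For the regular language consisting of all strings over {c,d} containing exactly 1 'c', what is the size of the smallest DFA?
By Myhill–Nerode, count the distinguishable equivalence classes: 3 classes — having seen 0, 1, or >1 copies of 'c'; the count-1 class is the only accepting one and >1 is dead.
3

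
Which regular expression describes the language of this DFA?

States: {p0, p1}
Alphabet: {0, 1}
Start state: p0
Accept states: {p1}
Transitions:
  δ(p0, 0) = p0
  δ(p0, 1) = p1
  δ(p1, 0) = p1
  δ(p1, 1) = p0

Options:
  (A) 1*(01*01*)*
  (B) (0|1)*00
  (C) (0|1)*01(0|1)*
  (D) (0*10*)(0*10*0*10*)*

Check each option against the DFA on short strings; one disagreement eliminates an option:
  (A) 1*(01*01*)*: on ε the DFA stays in p0 and rejects (p0 ∉ Accept), but the regex matches it → eliminate
  (B) (0|1)*00: on '1' the DFA goes p0 → p1 and accepts (p1 ∈ Accept), but the regex does not match it → eliminate
  (C) (0|1)*01(0|1)*: on '1' the DFA goes p0 → p1 and accepts (p1 ∈ Accept), but the regex does not match it → eliminate
  (D) (0*10*)(0*10*0*10*)*: agrees with the DFA on every string of length ≤ 6
Only (D) is consistent with the DFA.
(D) (0*10*)(0*10*0*10*)*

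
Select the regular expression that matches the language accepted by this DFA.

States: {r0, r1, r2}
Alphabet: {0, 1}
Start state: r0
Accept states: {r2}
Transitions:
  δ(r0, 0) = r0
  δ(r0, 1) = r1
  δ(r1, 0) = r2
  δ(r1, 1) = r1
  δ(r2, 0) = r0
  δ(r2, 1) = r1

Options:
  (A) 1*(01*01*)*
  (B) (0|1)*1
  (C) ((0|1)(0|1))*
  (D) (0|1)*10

Check each option against the DFA on short strings; one disagreement eliminates an option:
  (A) 1*(01*01*)*: on ε the DFA stays in r0 and rejects (r0 ∉ Accept), but the regex matches it → eliminate
  (B) (0|1)*1: on '1' the DFA goes r0 → r1 and rejects (r1 ∉ Accept), but the regex matches it → eliminate
  (C) ((0|1)(0|1))*: on ε the DFA stays in r0 and rejects (r0 ∉ Accept), but the regex matches it → eliminate
  (D) (0|1)*10: agrees with the DFA on every string of length ≤ 6
Only (D) is consistent with the DFA.
(D) (0|1)*10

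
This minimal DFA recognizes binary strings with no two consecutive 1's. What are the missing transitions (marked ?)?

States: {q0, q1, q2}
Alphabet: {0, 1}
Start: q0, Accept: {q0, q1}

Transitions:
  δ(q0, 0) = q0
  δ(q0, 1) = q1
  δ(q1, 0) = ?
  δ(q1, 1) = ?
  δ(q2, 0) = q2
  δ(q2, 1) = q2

From the language and accept set, identify what each state tracks — q0: last symbol not 1 (ok); q1: last symbol 1 (ok); q2: saw 11 (dead).
Each missing δ(q, a) is the state matching the new tracked value after reading a.
δ(q1, 0) = q0; δ(q1, 1) = q2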